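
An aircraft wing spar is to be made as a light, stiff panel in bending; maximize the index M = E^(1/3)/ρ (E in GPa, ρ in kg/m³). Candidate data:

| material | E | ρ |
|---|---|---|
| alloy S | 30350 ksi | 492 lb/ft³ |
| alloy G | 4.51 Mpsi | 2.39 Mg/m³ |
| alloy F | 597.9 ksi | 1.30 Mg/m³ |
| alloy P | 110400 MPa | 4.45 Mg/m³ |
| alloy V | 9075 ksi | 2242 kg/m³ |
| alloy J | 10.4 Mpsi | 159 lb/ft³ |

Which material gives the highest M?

alloy V

Convert each candidate to consistent units, then evaluate M:
  alloy S: E = 209.3 GPa, ρ = 7881 kg/m³
  alloy G: E = 31.10 GPa, ρ = 2390 kg/m³
  alloy F: E = 4.122 GPa, ρ = 1300 kg/m³
  alloy P: E = 110.4 GPa, ρ = 4450 kg/m³
  alloy V: E = 62.57 GPa, ρ = 2242 kg/m³
  alloy J: E = 71.71 GPa, ρ = 2547 kg/m³
  alloy V: M = 1.77×10⁻³
  alloy J: M = 1.63×10⁻³
  alloy G: M = 1.32×10⁻³
  alloy F: M = 1.23×10⁻³
  alloy P: M = 1.08×10⁻³
  alloy S: M = 0.753×10⁻³
Highest index: alloy V.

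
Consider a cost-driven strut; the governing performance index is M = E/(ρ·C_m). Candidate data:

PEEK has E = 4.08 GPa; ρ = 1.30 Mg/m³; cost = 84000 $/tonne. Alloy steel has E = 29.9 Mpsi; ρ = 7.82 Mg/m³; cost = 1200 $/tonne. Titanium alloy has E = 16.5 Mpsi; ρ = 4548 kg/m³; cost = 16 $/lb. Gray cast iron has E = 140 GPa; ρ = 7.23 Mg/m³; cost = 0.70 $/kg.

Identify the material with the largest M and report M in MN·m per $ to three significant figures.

gray cast iron, M = 27.7 MN·m per $

Convert each candidate to consistent units, then evaluate M:
  PEEK: E = 4.080 GPa, ρ = 1300 kg/m³, cost = 84.00 $/kg
  alloy steel: E = 206.2 GPa, ρ = 7820 kg/m³, cost = 1.200 $/kg
  titanium alloy: E = 113.8 GPa, ρ = 4548 kg/m³, cost = 35.27 $/kg
  gray cast iron: E = 140.0 GPa, ρ = 7230 kg/m³, cost = 0.7000 $/kg
  gray cast iron: M = 27.7 MN·m per $
  alloy steel: M = 22.0 MN·m per $
  titanium alloy: M = 0.709 MN·m per $
  PEEK: M = 0.0374 MN·m per $
Gray cast iron ranks first.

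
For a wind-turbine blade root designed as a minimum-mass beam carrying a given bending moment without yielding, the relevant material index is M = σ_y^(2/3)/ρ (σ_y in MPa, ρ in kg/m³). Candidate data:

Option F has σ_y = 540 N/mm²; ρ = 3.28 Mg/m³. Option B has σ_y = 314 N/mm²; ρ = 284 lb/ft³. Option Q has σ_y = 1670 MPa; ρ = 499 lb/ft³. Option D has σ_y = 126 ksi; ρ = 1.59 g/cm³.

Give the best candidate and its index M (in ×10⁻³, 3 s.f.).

After converting to SI:
  option F: σ_y = 540.0 MPa, ρ = 3280 kg/m³
  option B: σ_y = 314.0 MPa, ρ = 4549 kg/m³
  option Q: σ_y = 1670 MPa, ρ = 7993 kg/m³
  option D: σ_y = 868.7 MPa, ρ = 1590 kg/m³
  option D: M = 57.3×10⁻³
  option F: M = 20.2×10⁻³
  option Q: M = 17.6×10⁻³
  option B: M = 10.2×10⁻³
Option D has the largest M.

option D, M = 57.3×10⁻³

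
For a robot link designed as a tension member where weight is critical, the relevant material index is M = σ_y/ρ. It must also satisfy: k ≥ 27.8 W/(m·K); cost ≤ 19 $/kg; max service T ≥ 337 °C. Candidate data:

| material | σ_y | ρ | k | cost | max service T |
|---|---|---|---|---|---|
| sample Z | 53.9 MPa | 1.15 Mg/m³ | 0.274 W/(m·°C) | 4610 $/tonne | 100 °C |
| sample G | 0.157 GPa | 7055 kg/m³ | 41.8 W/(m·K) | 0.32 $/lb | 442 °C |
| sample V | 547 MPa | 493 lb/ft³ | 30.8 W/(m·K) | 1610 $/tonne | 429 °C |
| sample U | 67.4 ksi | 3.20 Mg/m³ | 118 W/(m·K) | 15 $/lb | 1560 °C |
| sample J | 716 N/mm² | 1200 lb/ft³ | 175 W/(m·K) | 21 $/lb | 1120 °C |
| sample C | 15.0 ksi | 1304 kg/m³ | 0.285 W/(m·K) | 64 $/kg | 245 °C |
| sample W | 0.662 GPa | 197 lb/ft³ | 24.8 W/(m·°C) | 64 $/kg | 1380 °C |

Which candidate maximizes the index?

Screen on constraints: k ≥ 27.8 W/(m·K); cost ≤ 19 $/kg; max service T ≥ 337 °C. Survivors: sample G, sample V.
Convert each candidate to consistent units, then evaluate M:
  sample G: σ_y = 157.0 MPa, ρ = 7055 kg/m³
  sample V: σ_y = 547.0 MPa, ρ = 7897 kg/m³
  sample V: M = 69.3 kN·m/kg
  sample G: M = 22.3 kN·m/kg
Sample V has the largest M.

sample V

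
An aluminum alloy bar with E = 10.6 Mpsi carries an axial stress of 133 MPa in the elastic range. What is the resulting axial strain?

E = 10.6 Mpsi = 73.08 GPa = 73080 MPa.
ε = σ/E = 133 / 73080 = 1.82×10⁻³.

1.82×10⁻³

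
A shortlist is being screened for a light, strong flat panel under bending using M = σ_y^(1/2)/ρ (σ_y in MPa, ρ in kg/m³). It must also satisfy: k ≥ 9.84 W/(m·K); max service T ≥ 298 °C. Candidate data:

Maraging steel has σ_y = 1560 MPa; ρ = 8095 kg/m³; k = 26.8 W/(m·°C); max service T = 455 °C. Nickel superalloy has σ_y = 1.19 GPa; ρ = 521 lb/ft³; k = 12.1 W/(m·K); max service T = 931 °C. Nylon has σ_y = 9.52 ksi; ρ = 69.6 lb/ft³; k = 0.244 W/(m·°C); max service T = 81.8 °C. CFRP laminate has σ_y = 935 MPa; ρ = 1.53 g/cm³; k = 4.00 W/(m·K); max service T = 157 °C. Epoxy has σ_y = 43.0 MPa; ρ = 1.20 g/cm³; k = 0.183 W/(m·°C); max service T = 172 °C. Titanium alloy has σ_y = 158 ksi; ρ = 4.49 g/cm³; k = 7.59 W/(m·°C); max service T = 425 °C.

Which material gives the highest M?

Screen on constraints: k ≥ 9.84 W/(m·K); max service T ≥ 298 °C. Survivors: maraging steel, nickel superalloy.
Convert each candidate to consistent units, then evaluate M:
  maraging steel: σ_y = 1560 MPa, ρ = 8095 kg/m³
  nickel superalloy: σ_y = 1190 MPa, ρ = 8346 kg/m³
  maraging steel: M = 4.88×10⁻³
  nickel superalloy: M = 4.13×10⁻³
The maximum is for maraging steel.

maraging steel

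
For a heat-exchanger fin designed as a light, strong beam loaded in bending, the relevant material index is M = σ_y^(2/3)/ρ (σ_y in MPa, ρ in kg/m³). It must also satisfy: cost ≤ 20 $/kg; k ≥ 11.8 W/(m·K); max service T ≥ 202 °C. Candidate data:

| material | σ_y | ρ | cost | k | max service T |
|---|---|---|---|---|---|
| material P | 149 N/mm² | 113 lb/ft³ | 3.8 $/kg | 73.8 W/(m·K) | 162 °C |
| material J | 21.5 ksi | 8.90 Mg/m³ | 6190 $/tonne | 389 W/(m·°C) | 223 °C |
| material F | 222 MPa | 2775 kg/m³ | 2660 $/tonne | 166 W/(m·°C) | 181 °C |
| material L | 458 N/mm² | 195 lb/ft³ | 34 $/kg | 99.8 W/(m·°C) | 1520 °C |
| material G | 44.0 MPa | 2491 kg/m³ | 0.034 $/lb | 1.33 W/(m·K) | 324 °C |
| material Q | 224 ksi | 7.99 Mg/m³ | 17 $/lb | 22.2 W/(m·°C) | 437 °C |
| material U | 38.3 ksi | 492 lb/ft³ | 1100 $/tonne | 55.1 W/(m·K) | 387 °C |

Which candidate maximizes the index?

material U

Screen on constraints: cost ≤ 20 $/kg; k ≥ 11.8 W/(m·K); max service T ≥ 202 °C. Survivors: material J, material U.
Putting every candidate on a common basis:
  material J: σ_y = 148.2 MPa, ρ = 8900 kg/m³
  material U: σ_y = 264.1 MPa, ρ = 7881 kg/m³
  material U: M = 5.22×10⁻³
  material J: M = 3.15×10⁻³
Material U ranks first.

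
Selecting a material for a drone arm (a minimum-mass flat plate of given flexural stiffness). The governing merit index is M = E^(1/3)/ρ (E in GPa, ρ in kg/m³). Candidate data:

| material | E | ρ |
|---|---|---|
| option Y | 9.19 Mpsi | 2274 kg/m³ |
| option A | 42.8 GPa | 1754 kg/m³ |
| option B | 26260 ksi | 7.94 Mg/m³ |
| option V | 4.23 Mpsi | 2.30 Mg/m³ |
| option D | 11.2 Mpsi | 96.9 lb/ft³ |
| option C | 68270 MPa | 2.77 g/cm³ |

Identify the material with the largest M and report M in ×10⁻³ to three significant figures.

After converting to SI:
  option Y: E = 63.36 GPa, ρ = 2274 kg/m³
  option A: E = 42.80 GPa, ρ = 1754 kg/m³
  option B: E = 181.1 GPa, ρ = 7940 kg/m³
  option V: E = 29.16 GPa, ρ = 2300 kg/m³
  option D: E = 77.22 GPa, ρ = 1552 kg/m³
  option C: E = 68.27 GPa, ρ = 2770 kg/m³
  option D: M = 2.74×10⁻³
  option A: M = 1.99×10⁻³
  option Y: M = 1.75×10⁻³
  option C: M = 1.48×10⁻³
  option V: M = 1.34×10⁻³
  option B: M = 0.712×10⁻³
The maximum is for option D.

option D, M = 2.74×10⁻³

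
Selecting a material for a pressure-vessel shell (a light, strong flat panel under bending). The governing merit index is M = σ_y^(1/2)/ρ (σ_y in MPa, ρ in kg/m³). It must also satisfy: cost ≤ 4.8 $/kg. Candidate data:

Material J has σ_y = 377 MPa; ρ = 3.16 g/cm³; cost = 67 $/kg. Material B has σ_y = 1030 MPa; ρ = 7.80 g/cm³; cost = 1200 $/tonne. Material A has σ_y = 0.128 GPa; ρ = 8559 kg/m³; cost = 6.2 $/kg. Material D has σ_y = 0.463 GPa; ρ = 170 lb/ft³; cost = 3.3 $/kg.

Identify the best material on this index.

material D

Screen on constraints: cost ≤ 4.8 $/kg. Survivors: material B, material D.
Convert each candidate to consistent units, then evaluate M:
  material B: σ_y = 1030 MPa, ρ = 7800 kg/m³
  material D: σ_y = 463.0 MPa, ρ = 2723 kg/m³
  material D: M = 7.90×10⁻³
  material B: M = 4.11×10⁻³
Highest index: material D.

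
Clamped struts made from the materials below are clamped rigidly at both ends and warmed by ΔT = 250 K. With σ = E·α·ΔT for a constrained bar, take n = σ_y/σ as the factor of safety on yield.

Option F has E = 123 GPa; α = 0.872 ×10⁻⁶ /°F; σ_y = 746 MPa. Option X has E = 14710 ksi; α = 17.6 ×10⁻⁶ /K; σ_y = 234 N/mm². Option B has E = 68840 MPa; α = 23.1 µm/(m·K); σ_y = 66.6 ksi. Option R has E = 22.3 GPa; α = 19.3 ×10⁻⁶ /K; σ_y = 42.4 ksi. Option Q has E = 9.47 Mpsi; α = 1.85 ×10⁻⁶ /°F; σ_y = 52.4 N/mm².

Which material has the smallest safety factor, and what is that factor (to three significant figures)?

With everything in SI (GPa, ×10⁻⁶/K, MPa):
  option F: E = 123.0, α = 1.57, σ_y = 746.0 → σ = 48.3 MPa, n = 15.5
  option X: E = 101.4, α = 17.6, σ_y = 234.0 → σ = 446 MPa, n = 0.524
  option B: E = 68.84, α = 23.1, σ_y = 459.2 → σ = 398 MPa, n = 1.16
  option R: E = 22.30, α = 19.3, σ_y = 292.3 → σ = 108 MPa, n = 2.72
  option Q: E = 65.29, α = 3.33, σ_y = 52.40 → σ = 54.4 MPa, n = 0.964
Option X has the lowest safety factor, n = 0.524.

option X, n = 0.524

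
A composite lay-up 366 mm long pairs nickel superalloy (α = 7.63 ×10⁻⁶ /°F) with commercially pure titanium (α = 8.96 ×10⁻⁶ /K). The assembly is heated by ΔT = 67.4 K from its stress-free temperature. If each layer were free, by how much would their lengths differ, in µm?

118 µm

nickel superalloy: α = 7.63×10⁻⁶/°F × 9/5 = 13.7×10⁻⁶/K.
Δα = |13.7 − 8.96|×10⁻⁶/K = 4.77×10⁻⁶/K.
ΔL_mismatch = Δα·L·ΔT = 4.77×10⁻⁶ × 366.0 mm × 67.4 K = 118 µm.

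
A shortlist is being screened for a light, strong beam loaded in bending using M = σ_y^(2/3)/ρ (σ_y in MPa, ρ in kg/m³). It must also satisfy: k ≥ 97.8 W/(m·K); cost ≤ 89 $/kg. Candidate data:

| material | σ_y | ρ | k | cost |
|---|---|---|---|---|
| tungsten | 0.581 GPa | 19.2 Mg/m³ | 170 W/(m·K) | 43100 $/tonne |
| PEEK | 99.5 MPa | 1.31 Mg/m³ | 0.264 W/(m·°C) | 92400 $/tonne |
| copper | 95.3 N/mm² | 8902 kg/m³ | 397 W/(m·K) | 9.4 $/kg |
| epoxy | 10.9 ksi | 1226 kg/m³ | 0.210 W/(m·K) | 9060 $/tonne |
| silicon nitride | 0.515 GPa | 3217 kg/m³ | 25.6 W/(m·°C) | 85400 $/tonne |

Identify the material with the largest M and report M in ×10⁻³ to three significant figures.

Screen on constraints: k ≥ 97.8 W/(m·K); cost ≤ 89 $/kg. Survivors: tungsten, copper.
In SI units:
  tungsten: σ_y = 581.0 MPa, ρ = 19200 kg/m³
  copper: σ_y = 95.30 MPa, ρ = 8902 kg/m³
  tungsten: M = 3.63×10⁻³
  copper: M = 2.34×10⁻³
Highest index: tungsten.

tungsten, M = 3.63×10⁻³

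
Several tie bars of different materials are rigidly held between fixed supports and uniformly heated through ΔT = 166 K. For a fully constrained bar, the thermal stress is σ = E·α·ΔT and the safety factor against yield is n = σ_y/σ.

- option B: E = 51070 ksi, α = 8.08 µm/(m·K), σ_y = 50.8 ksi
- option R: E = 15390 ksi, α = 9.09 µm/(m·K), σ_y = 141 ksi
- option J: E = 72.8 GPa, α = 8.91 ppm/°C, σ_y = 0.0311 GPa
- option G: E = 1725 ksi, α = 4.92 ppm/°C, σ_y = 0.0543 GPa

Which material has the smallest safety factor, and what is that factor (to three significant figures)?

Per material, after unit conversion:
  option B: E = 352.1, α = 8.08, σ_y = 350.3 → σ = 472 MPa, n = 0.742
  option R: E = 106.1, α = 9.09, σ_y = 972.2 → σ = 160 MPa, n = 6.07
  option J: E = 72.80, α = 8.91, σ_y = 31.10 → σ = 108 MPa, n = 0.289
  option G: E = 11.89, α = 4.92, σ_y = 54.30 → σ = 9.71 MPa, n = 5.59
Smallest n: option J with n = 0.289.

option J, n = 0.289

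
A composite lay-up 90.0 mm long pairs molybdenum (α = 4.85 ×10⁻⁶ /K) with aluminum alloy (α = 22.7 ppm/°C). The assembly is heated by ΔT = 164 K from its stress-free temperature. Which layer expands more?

α(molybdenum) = 4.85×10⁻⁶/K vs α(aluminum alloy) = 22.7×10⁻⁶/K.
Higher α expands more for the same ΔT: aluminum alloy.

aluminum alloy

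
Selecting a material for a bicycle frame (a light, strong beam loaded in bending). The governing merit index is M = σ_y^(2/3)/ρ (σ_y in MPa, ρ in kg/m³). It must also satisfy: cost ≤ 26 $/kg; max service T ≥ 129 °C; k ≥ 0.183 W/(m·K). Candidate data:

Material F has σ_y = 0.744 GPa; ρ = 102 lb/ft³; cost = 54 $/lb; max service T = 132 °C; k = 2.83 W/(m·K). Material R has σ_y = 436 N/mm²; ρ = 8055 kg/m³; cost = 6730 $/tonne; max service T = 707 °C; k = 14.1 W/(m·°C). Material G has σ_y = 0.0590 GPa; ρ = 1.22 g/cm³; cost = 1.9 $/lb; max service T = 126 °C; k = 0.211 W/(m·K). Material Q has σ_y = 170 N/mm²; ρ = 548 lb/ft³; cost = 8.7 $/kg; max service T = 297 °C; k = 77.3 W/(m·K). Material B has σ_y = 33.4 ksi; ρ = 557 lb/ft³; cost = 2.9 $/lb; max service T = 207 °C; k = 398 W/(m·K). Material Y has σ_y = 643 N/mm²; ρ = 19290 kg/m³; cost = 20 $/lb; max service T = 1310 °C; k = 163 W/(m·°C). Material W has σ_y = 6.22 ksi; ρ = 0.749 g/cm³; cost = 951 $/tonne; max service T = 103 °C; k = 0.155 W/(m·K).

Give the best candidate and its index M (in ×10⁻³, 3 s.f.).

material R, M = 7.14×10⁻³

Screen on constraints: cost ≤ 26 $/kg; max service T ≥ 129 °C; k ≥ 0.183 W/(m·K). Survivors: material R, material Q, material B.
Convert each candidate to consistent units, then evaluate M:
  material R: σ_y = 436.0 MPa, ρ = 8055 kg/m³
  material Q: σ_y = 170.0 MPa, ρ = 8778 kg/m³
  material B: σ_y = 230.3 MPa, ρ = 8922 kg/m³
  material R: M = 7.14×10⁻³
  material B: M = 4.21×10⁻³
  material Q: M = 3.50×10⁻³
The maximum is for material R.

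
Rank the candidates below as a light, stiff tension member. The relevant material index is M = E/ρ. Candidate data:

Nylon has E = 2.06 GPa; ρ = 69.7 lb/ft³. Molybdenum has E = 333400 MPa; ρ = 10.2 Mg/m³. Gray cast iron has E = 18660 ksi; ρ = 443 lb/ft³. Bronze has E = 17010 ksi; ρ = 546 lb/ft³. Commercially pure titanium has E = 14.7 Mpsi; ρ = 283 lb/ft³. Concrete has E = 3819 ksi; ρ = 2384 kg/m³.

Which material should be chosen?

In SI units:
  nylon: E = 2.060 GPa, ρ = 1116 kg/m³
  molybdenum: E = 333.4 GPa, ρ = 10200 kg/m³
  gray cast iron: E = 128.7 GPa, ρ = 7096 kg/m³
  bronze: E = 117.3 GPa, ρ = 8746 kg/m³
  commercially pure titanium: E = 101.4 GPa, ρ = 4533 kg/m³
  concrete: E = 26.33 GPa, ρ = 2384 kg/m³
  molybdenum: M = 32.7 MN·m/kg
  commercially pure titanium: M = 22.4 MN·m/kg
  gray cast iron: M = 18.1 MN·m/kg
  bronze: M = 13.4 MN·m/kg
  concrete: M = 11.0 MN·m/kg
  nylon: M = 1.85 MN·m/kg
The maximum is for molybdenum.

molybdenum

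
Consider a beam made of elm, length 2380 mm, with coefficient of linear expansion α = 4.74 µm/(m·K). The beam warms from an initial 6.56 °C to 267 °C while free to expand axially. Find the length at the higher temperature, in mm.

2382.9 mm

ΔT = 267 − 6.56 = 260.4 K.
ΔL = α·L₀·ΔT = 4.74×10⁻⁶ × 2380 mm × 260.4 K = 2.94 mm.
L = L₀ + ΔL = 2380 + 2.94 = 2382.9 mm.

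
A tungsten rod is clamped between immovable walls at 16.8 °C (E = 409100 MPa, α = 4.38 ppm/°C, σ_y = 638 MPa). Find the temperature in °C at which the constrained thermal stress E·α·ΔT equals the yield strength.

373 °C

E = 409100 MPa = 409.1 GPa.
E·α·ΔT = 638.0 MPa ⇒ ΔT = 638.0 / (409.1×10³ × 4.38×10⁻⁶) = 356.1 K.
T = 16.8 + 356.1 = 372.9 °C.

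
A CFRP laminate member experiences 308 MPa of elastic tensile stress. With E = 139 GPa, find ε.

2.22×10⁻³

ε = σ/E = 308 / 139000 = 2.22×10⁻³.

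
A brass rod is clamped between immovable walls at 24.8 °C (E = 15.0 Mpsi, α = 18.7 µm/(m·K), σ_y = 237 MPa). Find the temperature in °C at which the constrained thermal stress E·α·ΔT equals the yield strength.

E = 15.0 Mpsi = 103.4 GPa.
E·α·ΔT = 237.0 MPa ⇒ ΔT = 237.0 / (103.4×10³ × 18.7×10⁻⁶) = 122.5 K.
T = 24.8 + 122.5 = 147.3 °C.

147 °C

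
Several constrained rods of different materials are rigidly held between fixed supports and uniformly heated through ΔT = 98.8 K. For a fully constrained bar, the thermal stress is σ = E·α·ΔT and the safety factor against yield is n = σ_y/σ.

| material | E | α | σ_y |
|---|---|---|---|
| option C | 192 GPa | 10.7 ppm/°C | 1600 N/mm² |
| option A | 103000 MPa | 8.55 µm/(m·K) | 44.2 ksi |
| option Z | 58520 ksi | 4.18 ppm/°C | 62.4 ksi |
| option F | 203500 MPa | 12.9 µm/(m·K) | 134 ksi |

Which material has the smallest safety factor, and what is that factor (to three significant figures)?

Converting E to GPa, α to ×10⁻⁶/K, σ_y to MPa, then σ and n for each:
  option C: E = 192.0, α = 10.7, σ_y = 1600 → σ = 203 MPa, n = 7.88
  option A: E = 103.0, α = 8.55, σ_y = 304.7 → σ = 87.0 MPa, n = 3.50
  option Z: E = 403.5, α = 4.18, σ_y = 430.2 → σ = 167 MPa, n = 2.58
  option F: E = 203.5, α = 12.9, σ_y = 923.9 → σ = 259 MPa, n = 3.56
Option Z has the lowest safety factor, n = 2.58.

option Z, n = 2.58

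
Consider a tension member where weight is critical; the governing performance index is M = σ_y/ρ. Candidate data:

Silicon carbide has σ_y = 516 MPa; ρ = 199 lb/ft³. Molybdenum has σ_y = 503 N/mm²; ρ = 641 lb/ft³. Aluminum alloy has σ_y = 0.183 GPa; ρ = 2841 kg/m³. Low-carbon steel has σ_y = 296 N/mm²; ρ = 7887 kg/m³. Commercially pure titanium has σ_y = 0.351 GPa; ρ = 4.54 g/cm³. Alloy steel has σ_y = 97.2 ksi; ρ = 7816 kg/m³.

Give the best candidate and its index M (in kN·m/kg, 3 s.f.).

In SI units:
  silicon carbide: σ_y = 516.0 MPa, ρ = 3188 kg/m³
  molybdenum: σ_y = 503.0 MPa, ρ = 10270 kg/m³
  aluminum alloy: σ_y = 183.0 MPa, ρ = 2841 kg/m³
  low-carbon steel: σ_y = 296.0 MPa, ρ = 7887 kg/m³
  commercially pure titanium: σ_y = 351.0 MPa, ρ = 4540 kg/m³
  alloy steel: σ_y = 670.2 MPa, ρ = 7816 kg/m³
  silicon carbide: M = 162 kN·m/kg
  alloy steel: M = 85.7 kN·m/kg
  commercially pure titanium: M = 77.3 kN·m/kg
  aluminum alloy: M = 64.4 kN·m/kg
  molybdenum: M = 49.0 kN·m/kg
  low-carbon steel: M = 37.5 kN·m/kg
Highest index: silicon carbide.

silicon carbide, M = 162 kN·m/kg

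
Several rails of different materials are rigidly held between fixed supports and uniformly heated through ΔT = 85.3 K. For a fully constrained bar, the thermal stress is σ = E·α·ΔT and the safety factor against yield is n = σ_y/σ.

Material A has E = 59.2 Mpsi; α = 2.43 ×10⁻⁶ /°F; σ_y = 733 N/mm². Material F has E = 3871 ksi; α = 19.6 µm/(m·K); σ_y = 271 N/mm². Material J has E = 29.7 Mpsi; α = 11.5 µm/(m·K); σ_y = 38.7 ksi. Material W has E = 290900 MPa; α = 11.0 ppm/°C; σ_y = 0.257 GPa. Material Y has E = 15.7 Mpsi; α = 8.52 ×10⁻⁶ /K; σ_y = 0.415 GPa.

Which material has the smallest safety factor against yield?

In consistent units (E in GPa, α in ×10⁻⁶/K, σ_y in MPa):
  material A: E = 408.2, α = 4.37, σ_y = 733.0 → σ = 152 MPa, n = 4.81
  material F: E = 26.69, α = 19.6, σ_y = 271.0 → σ = 44.6 MPa, n = 6.07
  material J: E = 204.8, α = 11.5, σ_y = 266.8 → σ = 201 MPa, n = 1.33
  material W: E = 290.9, α = 11.0, σ_y = 257.0 → σ = 273 MPa, n = 0.942
  material Y: E = 108.2, α = 8.52, σ_y = 415.0 → σ = 78.7 MPa, n = 5.28
The minimum is material W at n = 0.942.

material W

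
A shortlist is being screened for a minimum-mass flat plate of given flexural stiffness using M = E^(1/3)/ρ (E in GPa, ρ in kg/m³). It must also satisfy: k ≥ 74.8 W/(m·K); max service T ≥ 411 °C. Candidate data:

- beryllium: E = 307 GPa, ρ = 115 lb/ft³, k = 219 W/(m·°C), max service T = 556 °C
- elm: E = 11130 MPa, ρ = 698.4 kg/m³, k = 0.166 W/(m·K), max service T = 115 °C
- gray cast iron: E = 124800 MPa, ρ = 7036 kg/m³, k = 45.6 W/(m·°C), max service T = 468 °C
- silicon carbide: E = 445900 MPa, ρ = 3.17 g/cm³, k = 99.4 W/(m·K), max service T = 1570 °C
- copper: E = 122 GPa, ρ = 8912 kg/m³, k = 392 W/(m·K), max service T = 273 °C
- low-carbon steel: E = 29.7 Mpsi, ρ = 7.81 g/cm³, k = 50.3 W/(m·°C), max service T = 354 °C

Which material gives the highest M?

beryllium

Screen on constraints: k ≥ 74.8 W/(m·K); max service T ≥ 411 °C. Survivors: beryllium, silicon carbide.
Putting every candidate on a common basis:
  beryllium: E = 307.0 GPa, ρ = 1842 kg/m³
  silicon carbide: E = 445.9 GPa, ρ = 3170 kg/m³
  beryllium: M = 3.66×10⁻³
  silicon carbide: M = 2.41×10⁻³
Highest index: beryllium.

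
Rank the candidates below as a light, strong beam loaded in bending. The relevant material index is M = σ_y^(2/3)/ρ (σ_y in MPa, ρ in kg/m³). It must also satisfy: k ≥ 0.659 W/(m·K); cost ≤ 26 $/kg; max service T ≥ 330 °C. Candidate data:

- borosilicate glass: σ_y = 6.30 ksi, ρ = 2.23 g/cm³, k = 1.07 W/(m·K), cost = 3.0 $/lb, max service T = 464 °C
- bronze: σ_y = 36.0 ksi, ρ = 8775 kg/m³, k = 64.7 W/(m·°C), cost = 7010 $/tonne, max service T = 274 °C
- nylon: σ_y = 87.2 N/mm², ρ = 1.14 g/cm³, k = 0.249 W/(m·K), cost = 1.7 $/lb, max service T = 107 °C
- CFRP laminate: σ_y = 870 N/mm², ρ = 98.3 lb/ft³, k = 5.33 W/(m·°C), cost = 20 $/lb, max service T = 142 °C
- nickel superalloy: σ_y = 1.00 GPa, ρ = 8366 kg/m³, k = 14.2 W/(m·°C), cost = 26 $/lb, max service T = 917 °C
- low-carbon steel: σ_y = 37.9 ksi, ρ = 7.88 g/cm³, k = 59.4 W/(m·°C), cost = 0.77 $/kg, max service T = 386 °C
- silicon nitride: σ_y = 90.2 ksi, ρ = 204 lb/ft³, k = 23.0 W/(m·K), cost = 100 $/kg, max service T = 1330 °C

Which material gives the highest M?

Screen on constraints: k ≥ 0.659 W/(m·K); cost ≤ 26 $/kg; max service T ≥ 330 °C. Survivors: borosilicate glass, low-carbon steel.
Normalizing units and computing the index:
  borosilicate glass: σ_y = 43.44 MPa, ρ = 2230 kg/m³
  low-carbon steel: σ_y = 261.3 MPa, ρ = 7880 kg/m³
  borosilicate glass: M = 5.54×10⁻³
  low-carbon steel: M = 5.19×10⁻³
Borosilicate glass ranks first.

borosilicate glass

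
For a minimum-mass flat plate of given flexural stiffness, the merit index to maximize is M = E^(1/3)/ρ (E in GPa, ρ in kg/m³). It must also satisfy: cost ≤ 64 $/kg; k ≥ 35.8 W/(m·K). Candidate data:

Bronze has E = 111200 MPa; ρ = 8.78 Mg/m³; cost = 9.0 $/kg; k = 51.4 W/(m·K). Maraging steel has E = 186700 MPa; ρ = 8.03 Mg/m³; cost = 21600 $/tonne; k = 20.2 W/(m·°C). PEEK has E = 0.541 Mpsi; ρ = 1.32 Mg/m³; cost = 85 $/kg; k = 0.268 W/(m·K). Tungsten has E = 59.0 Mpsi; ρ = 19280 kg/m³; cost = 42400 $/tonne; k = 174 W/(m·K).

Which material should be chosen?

Screen on constraints: cost ≤ 64 $/kg; k ≥ 35.8 W/(m·K). Survivors: bronze, tungsten.
Putting every candidate on a common basis:
  bronze: E = 111.2 GPa, ρ = 8780 kg/m³
  tungsten: E = 406.8 GPa, ρ = 19280 kg/m³
  bronze: M = 0.548×10⁻³
  tungsten: M = 0.384×10⁻³
Bronze has the largest M.

bronze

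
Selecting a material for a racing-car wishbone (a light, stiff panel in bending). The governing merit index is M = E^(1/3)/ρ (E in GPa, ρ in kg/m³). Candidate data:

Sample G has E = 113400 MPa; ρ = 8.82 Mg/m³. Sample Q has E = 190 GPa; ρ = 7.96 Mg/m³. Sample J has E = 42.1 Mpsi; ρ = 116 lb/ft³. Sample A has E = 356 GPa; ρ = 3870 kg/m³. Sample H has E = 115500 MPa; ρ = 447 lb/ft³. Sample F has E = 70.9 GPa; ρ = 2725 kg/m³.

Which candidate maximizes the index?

Normalizing units and computing the index:
  sample G: E = 113.4 GPa, ρ = 8820 kg/m³
  sample Q: E = 190.0 GPa, ρ = 7960 kg/m³
  sample J: E = 290.3 GPa, ρ = 1858 kg/m³
  sample A: E = 356.0 GPa, ρ = 3870 kg/m³
  sample H: E = 115.5 GPa, ρ = 7160 kg/m³
  sample F: E = 70.90 GPa, ρ = 2725 kg/m³
  sample J: M = 3.56×10⁻³
  sample A: M = 1.83×10⁻³
  sample F: M = 1.52×10⁻³
  sample Q: M = 0.722×10⁻³
  sample H: M = 0.680×10⁻³
  sample G: M = 0.549×10⁻³
The maximum is for sample J.

sample J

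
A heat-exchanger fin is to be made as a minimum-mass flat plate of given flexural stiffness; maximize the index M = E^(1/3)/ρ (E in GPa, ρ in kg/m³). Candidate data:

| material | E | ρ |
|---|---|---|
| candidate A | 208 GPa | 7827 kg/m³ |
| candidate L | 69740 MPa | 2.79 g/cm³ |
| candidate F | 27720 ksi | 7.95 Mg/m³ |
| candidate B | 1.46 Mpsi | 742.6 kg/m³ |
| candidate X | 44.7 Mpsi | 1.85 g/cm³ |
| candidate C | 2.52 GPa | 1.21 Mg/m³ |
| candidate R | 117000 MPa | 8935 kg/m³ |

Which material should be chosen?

Normalizing units and computing the index:
  candidate A: E = 208.0 GPa, ρ = 7827 kg/m³
  candidate L: E = 69.74 GPa, ρ = 2790 kg/m³
  candidate F: E = 191.1 GPa, ρ = 7950 kg/m³
  candidate B: E = 10.07 GPa, ρ = 742.6 kg/m³
  candidate X: E = 308.2 GPa, ρ = 1850 kg/m³
  candidate C: E = 2.520 GPa, ρ = 1210 kg/m³
  candidate R: E = 117.0 GPa, ρ = 8935 kg/m³
  candidate X: M = 3.65×10⁻³
  candidate B: M = 2.91×10⁻³
  candidate L: M = 1.48×10⁻³
  candidate C: M = 1.12×10⁻³
  candidate A: M = 0.757×10⁻³
  candidate F: M = 0.725×10⁻³
  candidate R: M = 0.547×10⁻³
The maximum is for candidate X.

candidate X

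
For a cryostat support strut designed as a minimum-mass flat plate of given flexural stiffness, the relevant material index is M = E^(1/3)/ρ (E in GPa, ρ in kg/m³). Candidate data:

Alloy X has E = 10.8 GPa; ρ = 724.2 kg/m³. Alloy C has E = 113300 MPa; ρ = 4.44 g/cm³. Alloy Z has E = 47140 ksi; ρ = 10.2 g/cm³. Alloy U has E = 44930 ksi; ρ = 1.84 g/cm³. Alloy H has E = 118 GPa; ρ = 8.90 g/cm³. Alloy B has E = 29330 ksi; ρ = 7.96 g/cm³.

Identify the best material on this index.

alloy U

Putting every candidate on a common basis:
  alloy X: E = 10.80 GPa, ρ = 724.2 kg/m³
  alloy C: E = 113.3 GPa, ρ = 4440 kg/m³
  alloy Z: E = 325.0 GPa, ρ = 10200 kg/m³
  alloy U: E = 309.8 GPa, ρ = 1840 kg/m³
  alloy H: E = 118.0 GPa, ρ = 8900 kg/m³
  alloy B: E = 202.2 GPa, ρ = 7960 kg/m³
  alloy U: M = 3.68×10⁻³
  alloy X: M = 3.05×10⁻³
  alloy C: M = 1.09×10⁻³
  alloy B: M = 0.737×10⁻³
  alloy Z: M = 0.674×10⁻³
  alloy H: M = 0.551×10⁻³
Highest index: alloy U.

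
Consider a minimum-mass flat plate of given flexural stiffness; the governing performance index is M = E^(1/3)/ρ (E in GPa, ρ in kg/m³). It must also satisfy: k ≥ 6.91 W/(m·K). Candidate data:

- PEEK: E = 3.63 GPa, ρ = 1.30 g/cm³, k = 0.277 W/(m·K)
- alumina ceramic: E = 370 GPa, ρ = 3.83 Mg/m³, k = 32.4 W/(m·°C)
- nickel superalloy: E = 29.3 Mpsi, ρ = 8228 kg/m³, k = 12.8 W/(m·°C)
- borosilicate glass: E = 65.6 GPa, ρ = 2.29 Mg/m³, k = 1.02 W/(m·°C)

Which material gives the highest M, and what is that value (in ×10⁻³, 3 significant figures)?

alumina ceramic, M = 1.87×10⁻³

Screen on constraints: k ≥ 6.91 W/(m·K). Survivors: alumina ceramic, nickel superalloy.
Normalizing units and computing the index:
  alumina ceramic: E = 370.0 GPa, ρ = 3830 kg/m³
  nickel superalloy: E = 202.0 GPa, ρ = 8228 kg/m³
  alumina ceramic: M = 1.87×10⁻³
  nickel superalloy: M = 0.713×10⁻³
Alumina ceramic has the largest M.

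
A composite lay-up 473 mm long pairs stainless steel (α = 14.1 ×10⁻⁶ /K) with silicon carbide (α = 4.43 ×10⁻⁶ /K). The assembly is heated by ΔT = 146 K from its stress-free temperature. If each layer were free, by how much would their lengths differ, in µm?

668 µm

Δα = |14.1 − 4.43|×10⁻⁶/K = 9.67×10⁻⁶/K.
ΔL_mismatch = Δα·L·ΔT = 9.67×10⁻⁶ × 473.0 mm × 146.0 K = 668 µm.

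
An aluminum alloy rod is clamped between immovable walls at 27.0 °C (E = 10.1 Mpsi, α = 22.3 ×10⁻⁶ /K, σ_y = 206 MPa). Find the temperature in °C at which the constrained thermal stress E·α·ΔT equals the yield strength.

160 °C

E = 10.1 Mpsi = 69.64 GPa.
E·α·ΔT = 206.0 MPa ⇒ ΔT = 206.0 / (69.64×10³ × 22.3×10⁻⁶) = 132.7 K.
T = 27.0 + 132.7 = 159.7 °C.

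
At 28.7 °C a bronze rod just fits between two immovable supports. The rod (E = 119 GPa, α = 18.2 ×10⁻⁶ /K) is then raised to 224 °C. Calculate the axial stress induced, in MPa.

423 MPa

ΔT = 195.3 K. Constrained thermal stress σ = E·α·ΔT = 119.0×10³ MPa × 18.2×10⁻⁶ × 195.3 = 423 MPa (compressive).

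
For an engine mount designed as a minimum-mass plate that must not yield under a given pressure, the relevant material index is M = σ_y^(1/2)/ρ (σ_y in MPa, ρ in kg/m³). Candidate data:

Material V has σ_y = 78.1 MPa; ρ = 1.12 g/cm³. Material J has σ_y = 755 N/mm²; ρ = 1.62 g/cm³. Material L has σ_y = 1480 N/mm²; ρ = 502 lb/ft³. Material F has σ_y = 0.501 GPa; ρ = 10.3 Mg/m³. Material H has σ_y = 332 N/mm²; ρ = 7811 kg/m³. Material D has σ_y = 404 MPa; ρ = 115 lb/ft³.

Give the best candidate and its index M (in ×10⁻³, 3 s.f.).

Convert each candidate to consistent units, then evaluate M:
  material V: σ_y = 78.10 MPa, ρ = 1120 kg/m³
  material J: σ_y = 755.0 MPa, ρ = 1620 kg/m³
  material L: σ_y = 1480 MPa, ρ = 8041 kg/m³
  material F: σ_y = 501.0 MPa, ρ = 10300 kg/m³
  material H: σ_y = 332.0 MPa, ρ = 7811 kg/m³
  material D: σ_y = 404.0 MPa, ρ = 1842 kg/m³
  material J: M = 17.0×10⁻³
  material D: M = 10.9×10⁻³
  material V: M = 7.89×10⁻³
  material L: M = 4.78×10⁻³
  material H: M = 2.33×10⁻³
  material F: M = 2.17×10⁻³
Highest index: material J.

material J, M = 17.0×10⁻³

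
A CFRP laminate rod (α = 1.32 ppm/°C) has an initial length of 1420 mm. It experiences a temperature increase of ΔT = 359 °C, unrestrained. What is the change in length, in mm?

ΔL = α·L₀·ΔT = 1.32×10⁻⁶ × 1420 mm × 359.0 K = 0.673 mm.

0.673 mm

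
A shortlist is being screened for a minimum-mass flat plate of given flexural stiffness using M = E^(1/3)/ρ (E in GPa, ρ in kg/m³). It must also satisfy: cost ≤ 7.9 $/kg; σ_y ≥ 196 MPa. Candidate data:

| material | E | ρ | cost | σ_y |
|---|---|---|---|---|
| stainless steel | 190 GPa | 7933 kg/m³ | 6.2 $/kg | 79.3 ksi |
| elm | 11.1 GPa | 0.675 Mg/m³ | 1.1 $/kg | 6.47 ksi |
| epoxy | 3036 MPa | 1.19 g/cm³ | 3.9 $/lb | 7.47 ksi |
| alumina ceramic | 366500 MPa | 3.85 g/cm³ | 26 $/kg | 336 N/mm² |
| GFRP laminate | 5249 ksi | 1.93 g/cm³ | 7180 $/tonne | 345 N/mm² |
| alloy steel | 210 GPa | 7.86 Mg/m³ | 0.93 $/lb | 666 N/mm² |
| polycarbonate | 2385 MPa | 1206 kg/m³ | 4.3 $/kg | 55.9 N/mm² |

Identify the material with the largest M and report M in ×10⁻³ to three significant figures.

GFRP laminate, M = 1.71×10⁻³

Screen on constraints: cost ≤ 7.9 $/kg; σ_y ≥ 196 MPa. Survivors: stainless steel, GFRP laminate, alloy steel.
In SI units:
  stainless steel: E = 190.0 GPa, ρ = 7933 kg/m³
  GFRP laminate: E = 36.19 GPa, ρ = 1930 kg/m³
  alloy steel: E = 210.0 GPa, ρ = 7860 kg/m³
  GFRP laminate: M = 1.71×10⁻³
  alloy steel: M = 0.756×10⁻³
  stainless steel: M = 0.725×10⁻³
The maximum is for GFRP laminate.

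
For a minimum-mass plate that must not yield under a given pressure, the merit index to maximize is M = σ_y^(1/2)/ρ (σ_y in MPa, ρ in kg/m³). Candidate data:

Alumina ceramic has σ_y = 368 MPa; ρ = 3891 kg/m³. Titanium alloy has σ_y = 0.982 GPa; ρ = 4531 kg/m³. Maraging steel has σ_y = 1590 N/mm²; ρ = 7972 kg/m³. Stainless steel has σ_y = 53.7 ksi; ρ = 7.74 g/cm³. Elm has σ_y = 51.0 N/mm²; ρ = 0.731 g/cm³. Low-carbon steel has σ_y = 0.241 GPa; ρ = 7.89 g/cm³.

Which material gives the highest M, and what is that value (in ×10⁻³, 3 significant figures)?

Putting every candidate on a common basis:
  alumina ceramic: σ_y = 368.0 MPa, ρ = 3891 kg/m³
  titanium alloy: σ_y = 982.0 MPa, ρ = 4531 kg/m³
  maraging steel: σ_y = 1590 MPa, ρ = 7972 kg/m³
  stainless steel: σ_y = 370.2 MPa, ρ = 7740 kg/m³
  elm: σ_y = 51.00 MPa, ρ = 731.0 kg/m³
  low-carbon steel: σ_y = 241.0 MPa, ρ = 7890 kg/m³
  elm: M = 9.77×10⁻³
  titanium alloy: M = 6.92×10⁻³
  maraging steel: M = 5.00×10⁻³
  alumina ceramic: M = 4.93×10⁻³
  stainless steel: M = 2.49×10⁻³
  low-carbon steel: M = 1.97×10⁻³
Elm ranks first.

elm, M = 9.77×10⁻³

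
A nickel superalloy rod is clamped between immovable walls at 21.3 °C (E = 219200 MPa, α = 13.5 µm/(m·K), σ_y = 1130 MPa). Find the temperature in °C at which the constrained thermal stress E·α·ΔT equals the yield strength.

403 °C

E = 219200 MPa = 219.2 GPa.
E·α·ΔT = 1130 MPa ⇒ ΔT = 1130 / (219.2×10³ × 13.5×10⁻⁶) = 381.9 K.
T = 21.3 + 381.9 = 403.2 °C.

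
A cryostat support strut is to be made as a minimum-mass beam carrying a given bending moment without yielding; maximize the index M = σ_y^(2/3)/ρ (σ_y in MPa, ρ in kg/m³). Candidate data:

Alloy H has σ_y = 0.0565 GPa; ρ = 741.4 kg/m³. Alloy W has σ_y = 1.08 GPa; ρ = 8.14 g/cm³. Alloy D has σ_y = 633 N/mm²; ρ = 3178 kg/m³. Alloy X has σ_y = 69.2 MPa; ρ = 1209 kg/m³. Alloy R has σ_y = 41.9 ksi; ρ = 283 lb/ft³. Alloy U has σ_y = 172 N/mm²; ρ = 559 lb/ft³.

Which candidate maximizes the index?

alloy D

Normalizing units and computing the index:
  alloy H: σ_y = 56.50 MPa, ρ = 741.4 kg/m³
  alloy W: σ_y = 1080 MPa, ρ = 8140 kg/m³
  alloy D: σ_y = 633.0 MPa, ρ = 3178 kg/m³
  alloy X: σ_y = 69.20 MPa, ρ = 1209 kg/m³
  alloy R: σ_y = 288.9 MPa, ρ = 4533 kg/m³
  alloy U: σ_y = 172.0 MPa, ρ = 8954 kg/m³
  alloy D: M = 23.2×10⁻³
  alloy H: M = 19.9×10⁻³
  alloy X: M = 13.9×10⁻³
  alloy W: M = 12.9×10⁻³
  alloy R: M = 9.64×10⁻³
  alloy U: M = 3.45×10⁻³
Alloy D has the largest M.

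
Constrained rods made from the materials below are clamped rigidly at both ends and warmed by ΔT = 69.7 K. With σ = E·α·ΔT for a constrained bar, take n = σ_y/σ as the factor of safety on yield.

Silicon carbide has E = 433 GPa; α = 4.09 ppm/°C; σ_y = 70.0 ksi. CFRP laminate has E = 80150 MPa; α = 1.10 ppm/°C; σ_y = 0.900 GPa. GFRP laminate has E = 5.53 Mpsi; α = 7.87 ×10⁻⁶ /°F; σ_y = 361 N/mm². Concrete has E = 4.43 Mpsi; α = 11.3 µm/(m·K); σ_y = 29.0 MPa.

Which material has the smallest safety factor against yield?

concrete

In consistent units (E in GPa, α in ×10⁻⁶/K, σ_y in MPa):
  silicon carbide: E = 433.0, α = 4.09, σ_y = 482.6 → σ = 123 MPa, n = 3.91
  CFRP laminate: E = 80.15, α = 1.10, σ_y = 900.0 → σ = 6.15 MPa, n = 146
  GFRP laminate: E = 38.13, α = 14.2, σ_y = 361.0 → σ = 37.6 MPa, n = 9.59
  concrete: E = 30.54, α = 11.3, σ_y = 29.00 → σ = 24.1 MPa, n = 1.21
The minimum is concrete at n = 1.21.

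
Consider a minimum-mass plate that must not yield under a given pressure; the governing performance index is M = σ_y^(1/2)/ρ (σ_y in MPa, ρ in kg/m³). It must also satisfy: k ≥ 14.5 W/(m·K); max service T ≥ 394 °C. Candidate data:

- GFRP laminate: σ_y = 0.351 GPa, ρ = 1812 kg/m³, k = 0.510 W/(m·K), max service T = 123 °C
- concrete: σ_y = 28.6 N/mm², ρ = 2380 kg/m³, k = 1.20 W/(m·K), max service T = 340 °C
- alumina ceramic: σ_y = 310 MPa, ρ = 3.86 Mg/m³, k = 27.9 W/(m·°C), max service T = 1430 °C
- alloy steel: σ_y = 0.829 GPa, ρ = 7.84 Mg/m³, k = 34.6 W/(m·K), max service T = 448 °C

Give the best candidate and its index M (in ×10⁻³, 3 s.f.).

Screen on constraints: k ≥ 14.5 W/(m·K); max service T ≥ 394 °C. Survivors: alumina ceramic, alloy steel.
Putting every candidate on a common basis:
  alumina ceramic: σ_y = 310.0 MPa, ρ = 3860 kg/m³
  alloy steel: σ_y = 829.0 MPa, ρ = 7840 kg/m³
  alumina ceramic: M = 4.56×10⁻³
  alloy steel: M = 3.67×10⁻³
Highest index: alumina ceramic.

alumina ceramic, M = 4.56×10⁻³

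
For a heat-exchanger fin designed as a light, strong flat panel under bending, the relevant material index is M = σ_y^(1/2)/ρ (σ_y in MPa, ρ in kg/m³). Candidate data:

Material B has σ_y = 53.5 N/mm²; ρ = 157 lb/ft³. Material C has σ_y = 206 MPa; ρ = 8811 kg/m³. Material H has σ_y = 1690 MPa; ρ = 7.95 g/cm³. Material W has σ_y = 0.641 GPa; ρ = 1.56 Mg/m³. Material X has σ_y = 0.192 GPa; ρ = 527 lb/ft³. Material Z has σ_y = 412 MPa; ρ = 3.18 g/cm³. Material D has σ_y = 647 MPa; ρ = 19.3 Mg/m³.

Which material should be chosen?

material W

In SI units:
  material B: σ_y = 53.50 MPa, ρ = 2515 kg/m³
  material C: σ_y = 206.0 MPa, ρ = 8811 kg/m³
  material H: σ_y = 1690 MPa, ρ = 7950 kg/m³
  material W: σ_y = 641.0 MPa, ρ = 1560 kg/m³
  material X: σ_y = 192.0 MPa, ρ = 8442 kg/m³
  material Z: σ_y = 412.0 MPa, ρ = 3180 kg/m³
  material D: σ_y = 647.0 MPa, ρ = 19300 kg/m³
  material W: M = 16.2×10⁻³
  material Z: M = 6.38×10⁻³
  material H: M = 5.17×10⁻³
  material B: M = 2.91×10⁻³
  material X: M = 1.64×10⁻³
  material C: M = 1.63×10⁻³
  material D: M = 1.32×10⁻³
Material W ranks first.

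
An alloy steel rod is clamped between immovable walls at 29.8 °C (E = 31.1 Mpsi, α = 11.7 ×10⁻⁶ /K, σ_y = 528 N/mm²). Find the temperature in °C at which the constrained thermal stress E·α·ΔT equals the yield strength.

E = 31.1 Mpsi = 214.4 GPa.
σ_y = 528 N/mm² = 528.0 MPa.
E·α·ΔT = 528.0 MPa ⇒ ΔT = 528.0 / (214.4×10³ × 11.7×10⁻⁶) = 210.5 K.
T = 29.8 + 210.5 = 240.3 °C.

240 °C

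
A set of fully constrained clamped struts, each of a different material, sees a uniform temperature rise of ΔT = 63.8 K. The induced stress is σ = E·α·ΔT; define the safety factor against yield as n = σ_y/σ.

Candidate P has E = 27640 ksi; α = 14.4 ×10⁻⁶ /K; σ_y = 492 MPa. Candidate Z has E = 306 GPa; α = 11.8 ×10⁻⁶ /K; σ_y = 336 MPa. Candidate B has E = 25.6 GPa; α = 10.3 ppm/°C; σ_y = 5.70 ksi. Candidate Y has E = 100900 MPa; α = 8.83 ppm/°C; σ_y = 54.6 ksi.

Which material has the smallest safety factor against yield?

candidate Z

In consistent units (E in GPa, α in ×10⁻⁶/K, σ_y in MPa):
  candidate P: E = 190.6, α = 14.4, σ_y = 492.0 → σ = 175 MPa, n = 2.81
  candidate Z: E = 306.0, α = 11.8, σ_y = 336.0 → σ = 230 MPa, n = 1.46
  candidate B: E = 25.60, α = 10.3, σ_y = 39.30 → σ = 16.8 MPa, n = 2.34
  candidate Y: E = 100.9, α = 8.83, σ_y = 376.5 → σ = 56.8 MPa, n = 6.62
Smallest n: candidate Z with n = 1.46.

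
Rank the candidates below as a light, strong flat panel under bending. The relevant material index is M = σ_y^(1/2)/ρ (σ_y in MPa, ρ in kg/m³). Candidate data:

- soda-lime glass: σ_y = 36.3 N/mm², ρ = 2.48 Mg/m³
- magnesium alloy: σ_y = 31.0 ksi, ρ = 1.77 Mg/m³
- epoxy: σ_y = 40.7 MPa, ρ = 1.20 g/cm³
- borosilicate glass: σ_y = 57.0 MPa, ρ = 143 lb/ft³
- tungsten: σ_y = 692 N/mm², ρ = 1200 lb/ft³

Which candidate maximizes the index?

After converting to SI:
  soda-lime glass: σ_y = 36.30 MPa, ρ = 2480 kg/m³
  magnesium alloy: σ_y = 213.7 MPa, ρ = 1770 kg/m³
  epoxy: σ_y = 40.70 MPa, ρ = 1200 kg/m³
  borosilicate glass: σ_y = 57.00 MPa, ρ = 2291 kg/m³
  tungsten: σ_y = 692.0 MPa, ρ = 19220 kg/m³
  magnesium alloy: M = 8.26×10⁻³
  epoxy: M = 5.32×10⁻³
  borosilicate glass: M = 3.30×10⁻³
  soda-lime glass: M = 2.43×10⁻³
  tungsten: M = 1.37×10⁻³
Magnesium alloy has the largest M.

magnesium alloy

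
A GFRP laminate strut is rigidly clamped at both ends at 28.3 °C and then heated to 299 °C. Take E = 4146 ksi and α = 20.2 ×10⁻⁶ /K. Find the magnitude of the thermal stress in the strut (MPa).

156 MPa

E = 4146 ksi = 28.59 GPa.
ΔT = 270.7 K. Constrained thermal stress σ = E·α·ΔT = 28.59×10³ MPa × 20.2×10⁻⁶ × 270.7 = 156 MPa (compressive).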